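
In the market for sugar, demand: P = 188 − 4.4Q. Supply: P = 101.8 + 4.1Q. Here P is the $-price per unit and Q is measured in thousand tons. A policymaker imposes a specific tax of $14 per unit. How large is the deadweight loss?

$11.53 thousand

Competitive equilibrium: 188 − 4.4Q = 101.8 + 4.1Q → Q* = 10.1412, P* = 143.3788.
With the tax, the buyer price exceeds the seller price by 14: (188 − 4.4Q) − (101.8 + 4.1Q) = 14 → Q' = 8.4941.
ΔQ = 10.1412 − 8.4941 = 1.6471; the wedge equals the tax, 14.
The triangle = ½ × 1.6471 × 14 = $11.53 thousand.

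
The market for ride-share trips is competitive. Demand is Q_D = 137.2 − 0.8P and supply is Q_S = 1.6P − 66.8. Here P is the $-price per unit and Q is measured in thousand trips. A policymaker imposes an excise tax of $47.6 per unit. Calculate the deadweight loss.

$604.20 thousand

In inverse form: demand P = 171.5 − 1.25Q, supply P = 41.75 + 0.625Q.
Competitive equilibrium: 171.5 − 1.25Q = 41.75 + 0.625Q → Q* = 69.2, P* = 85.
With the tax, the buyer price exceeds the seller price by 47.6: (171.5 − 1.25Q) − (41.75 + 0.625Q) = 47.6 → Q' = 43.8133.
ΔQ = 69.2 − 43.8133 = 25.3867; the wedge equals the tax, 47.6.
DWL = ½ × 25.3867 × 47.6 = $604.20 thousand.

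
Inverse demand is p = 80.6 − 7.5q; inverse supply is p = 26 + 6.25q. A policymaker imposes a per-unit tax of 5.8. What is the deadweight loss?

Competitive equilibrium: 80.6 − 7.5q = 26 + 6.25q → q* = 3.9709, p* = 50.8182.
With the tax, the buyer price exceeds the seller price by 5.8: (80.6 − 7.5q) − (26 + 6.25q) = 5.8 → q' = 3.5491.
Δq = 3.9709 − 3.5491 = 0.4218; the wedge equals the tax, 5.8.
Deadweight loss = ½ × 0.4218 × 5.8 = 1.22.

1.22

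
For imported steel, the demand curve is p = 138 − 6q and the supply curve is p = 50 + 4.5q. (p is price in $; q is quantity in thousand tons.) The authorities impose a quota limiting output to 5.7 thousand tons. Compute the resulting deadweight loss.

$37.73 thousand

Competitive equilibrium: 138 − 6q = 50 + 4.5q → q* = 8.38095, p* = 87.71429.
At q = 5.7: demand price = 138 − 6·5.7 = 103.8; supply price = 50 + 4.5·5.7 = 75.65.
Δq = 8.38095 − 5.7 = 2.68095; wedge = 103.8 − 75.65 = 28.15.
DWL = ½ × 2.68095 × 28.15 = $37.73 thousand.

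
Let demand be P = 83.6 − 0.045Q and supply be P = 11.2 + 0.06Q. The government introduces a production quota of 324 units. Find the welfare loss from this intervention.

Competitive equilibrium: 83.6 − 0.045Q = 11.2 + 0.06Q → Q* = 689.5238, P* = 52.5714.
At Q = 324: demand price = 83.6 − 0.045·324 = 69.02; supply price = 11.2 + 0.06·324 = 30.64.
ΔQ = 689.5238 − 324 = 365.5238; wedge = 69.02 − 30.64 = 38.38.
DWL = ½ × 365.5238 × 38.38 = 7014.40.

7014.40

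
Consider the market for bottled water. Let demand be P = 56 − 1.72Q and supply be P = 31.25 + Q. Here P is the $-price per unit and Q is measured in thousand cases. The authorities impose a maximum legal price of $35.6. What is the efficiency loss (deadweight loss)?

$30.68 thousand

Competitive equilibrium: 56 − 1.72Q = 31.25 + Q → Q* = 9.0993, P* = 40.3493.
At the ceiling P = 35.6, quantity supplied = (35.6 − 31.25)/1 = 4.35.
Willingness to pay at Q' = 4.35: 56 − 1.72·4.35 = 48.518.
ΔQ = 9.0993 − 4.35 = 4.7493; wedge = 48.518 − 35.6 = 12.918.
Deadweight loss = ½ × 4.7493 × 12.918 = $30.68 thousand.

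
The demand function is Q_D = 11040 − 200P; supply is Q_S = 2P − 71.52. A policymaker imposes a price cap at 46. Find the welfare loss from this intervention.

In inverse form: demand P = 55.2 − 0.005Q, supply P = 35.76 + 0.5Q.
Competitive equilibrium: 55.2 − 0.005Q = 35.76 + 0.5Q → Q* = 38.495, P* = 55.0075.
At the ceiling P = 46, quantity supplied = (46 − 35.76)/0.5 = 20.48.
Willingness to pay at Q' = 20.48: 55.2 − 0.005·20.48 = 55.0976.
ΔQ = 38.495 − 20.48 = 18.015; wedge = 55.0976 − 46 = 9.0976.
Deadweight loss = ½ × 18.015 × 9.0976 = 81.95.

81.95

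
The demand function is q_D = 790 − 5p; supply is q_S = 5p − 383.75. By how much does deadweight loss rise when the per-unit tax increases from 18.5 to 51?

2823.44

In inverse form: demand p = 158 − 0.2q, supply p = 76.75 + 0.2q.
Competitive equilibrium: 158 − 0.2q = 76.75 + 0.2q → q* = 203.125, p* = 117.375.
For a per-unit tax t: Δq = t/0.4, so DWL = ½·t·(t/0.4) = t²/0.8.
At t = 18.5: DWL = 427.813. At t = 51: DWL = 3251.25.
Increase = 3251.25 − 427.813 = 2823.44.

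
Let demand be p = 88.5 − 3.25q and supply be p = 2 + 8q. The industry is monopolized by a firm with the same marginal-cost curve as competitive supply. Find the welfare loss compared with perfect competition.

16.71

Competitive equilibrium: 88.5 − 3.25q = 2 + 8q → q* = 7.6889, p* = 63.5111.
Marginal revenue: MR = 88.5 − 6.5q. Set MR = MC: 88.5 − 6.5q = 2 + 8q → q_m = 5.9655.
Price p_m = 88.5 − 3.25·5.9655 = 69.1121; MC(q_m) = 2 + 8·5.9655 = 49.724.
Competitive q* = 7.6889, so Δq = 1.7234; wedge = 69.1121 − 49.724 = 19.3881.
Welfare loss = ½ × 1.7234 × 19.3881 = 16.71.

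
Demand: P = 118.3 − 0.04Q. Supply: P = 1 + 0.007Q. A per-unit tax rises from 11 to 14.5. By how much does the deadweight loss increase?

Competitive equilibrium: 118.3 − 0.04Q = 1 + 0.007Q → Q* = 2495.7447, P* = 18.4702.
For a per-unit tax t: ΔQ = t/0.047, so DWL = ½·t·(t/0.047) = t²/0.094.
At t = 11: DWL = 1287.234. At t = 14.5: DWL = 2236.702.
Increase = 2236.702 − 1287.234 = 949.47.

949.47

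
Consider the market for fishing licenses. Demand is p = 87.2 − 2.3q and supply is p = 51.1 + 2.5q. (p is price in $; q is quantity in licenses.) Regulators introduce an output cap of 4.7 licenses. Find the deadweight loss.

$19.10

Competitive equilibrium: 87.2 − 2.3q = 51.1 + 2.5q → q* = 7.5208, p* = 69.9021.
At q = 4.7: demand price = 87.2 − 2.3·4.7 = 76.39; supply price = 51.1 + 2.5·4.7 = 62.85.
Δq = 7.5208 − 4.7 = 2.8208; wedge = 76.39 − 62.85 = 13.54.
Deadweight loss = ½ × 2.8208 × 13.54 = $19.10.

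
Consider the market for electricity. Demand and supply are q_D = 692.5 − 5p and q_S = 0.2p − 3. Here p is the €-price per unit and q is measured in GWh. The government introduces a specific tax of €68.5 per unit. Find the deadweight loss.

€451.18

In inverse form: demand p = 138.5 − 0.2q, supply p = 15 + 5q.
Competitive equilibrium: 138.5 − 0.2q = 15 + 5q → q* = 23.75, p* = 133.75.
With the tax, the buyer price exceeds the seller price by 68.5: (138.5 − 0.2q) − (15 + 5q) = 68.5 → q' = 10.5769.
Δq = 23.75 − 10.5769 = 13.1731; the wedge equals the tax, 68.5.
Deadweight loss = ½ × 13.1731 × 68.5 = €451.18.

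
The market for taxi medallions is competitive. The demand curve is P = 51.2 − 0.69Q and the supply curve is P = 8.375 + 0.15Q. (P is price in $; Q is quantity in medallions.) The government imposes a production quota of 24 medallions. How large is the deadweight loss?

$305.78

Competitive equilibrium: 51.2 − 0.69Q = 8.375 + 0.15Q → Q* = 50.98214, P* = 16.02232.
At Q = 24: demand price = 51.2 − 0.69·24 = 34.64; supply price = 8.375 + 0.15·24 = 11.975.
ΔQ = 50.98214 − 24 = 26.98214; wedge = 34.64 − 11.975 = 22.665.
DWL = ½ × 26.98214 × 22.665 = $305.78.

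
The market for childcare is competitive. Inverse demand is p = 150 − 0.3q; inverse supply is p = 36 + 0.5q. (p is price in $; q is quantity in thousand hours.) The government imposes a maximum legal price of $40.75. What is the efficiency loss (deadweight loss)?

$7075.60 thousand

Competitive equilibrium: 150 − 0.3q = 36 + 0.5q → q* = 142.5, p* = 107.25.
At the ceiling p = 40.75, quantity supplied = (40.75 − 36)/0.5 = 9.5.
Willingness to pay at q' = 9.5: 150 − 0.3·9.5 = 147.15.
Δq = 142.5 − 9.5 = 133; wedge = 147.15 − 40.75 = 106.4.
DWL = ½ × 133 × 106.4 = $7075.60 thousand.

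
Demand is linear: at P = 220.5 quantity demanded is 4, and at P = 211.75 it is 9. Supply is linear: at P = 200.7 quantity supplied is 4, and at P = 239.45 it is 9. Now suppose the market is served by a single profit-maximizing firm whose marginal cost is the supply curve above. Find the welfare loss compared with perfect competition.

4.25

Demand slope = (211.75 − 220.5)/(9 − 4) = −1.75, so P = 227.5 − 1.75Q.
Supply slope = (239.45 − 200.7)/(9 − 4) = 7.75, so P = 169.7 + 7.75Q.
Competitive equilibrium: 227.5 − 1.75Q = 169.7 + 7.75Q → Q* = 6.0842, P* = 216.8526.
Marginal revenue: MR = 227.5 − 3.5Q. Set MR = MC: 227.5 − 3.5Q = 169.7 + 7.75Q → Q_m = 5.1378.
Price P_m = 227.5 − 1.75·5.1378 = 218.5089; MC(Q_m) = 169.7 + 7.75·5.1378 = 209.518.
Competitive Q* = 6.0842, so ΔQ = 0.9464; wedge = 218.5089 − 209.518 = 8.9909.
The triangle = ½ × 0.9464 × 8.9909 = 4.25.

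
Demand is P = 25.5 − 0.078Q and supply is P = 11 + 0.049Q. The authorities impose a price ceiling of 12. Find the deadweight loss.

558.28

Competitive equilibrium: 25.5 − 0.078Q = 11 + 0.049Q → Q* = 114.17323, P* = 16.59449.
At the ceiling P = 12, quantity supplied = (12 − 11)/0.049 = 20.40816.
Willingness to pay at Q' = 20.40816: 25.5 − 0.078·20.40816 = 23.90816.
ΔQ = 114.17323 − 20.40816 = 93.76507; wedge = 23.90816 − 12 = 11.90816.
DWL = ½ × 93.76507 × 11.90816 = 558.28.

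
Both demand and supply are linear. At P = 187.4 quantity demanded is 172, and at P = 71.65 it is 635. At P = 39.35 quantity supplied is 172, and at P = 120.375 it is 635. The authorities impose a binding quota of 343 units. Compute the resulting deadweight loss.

Demand slope = (71.65 − 187.4)/(635 − 172) = −0.25, so P = 230.4 − 0.25Q.
Supply slope = (120.375 − 39.35)/(635 − 172) = 0.175, so P = 9.25 + 0.175Q.
Competitive equilibrium: 230.4 − 0.25Q = 9.25 + 0.175Q → Q* = 520.3529, P* = 100.3118.
At Q = 343: demand price = 230.4 − 0.25·343 = 144.65; supply price = 9.25 + 0.175·343 = 69.275.
ΔQ = 520.3529 − 343 = 177.3529; wedge = 144.65 − 69.275 = 75.375.
The triangle = ½ × 177.3529 × 75.375 = 6683.99.

6683.99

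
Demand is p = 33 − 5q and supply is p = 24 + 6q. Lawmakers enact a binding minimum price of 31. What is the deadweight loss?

0.96

Competitive equilibrium: 33 − 5q = 24 + 6q → q* = 0.8182, p* = 28.9091.
At the floor p = 31, quantity demanded = (33 − 31)/5 = 0.4.
Sellers' marginal cost at q' = 0.4: 24 + 6·0.4 = 26.4.
Δq = 0.8182 − 0.4 = 0.4182; wedge = 31 − 26.4 = 4.6.
DWL = ½ × 0.4182 × 4.6 = 0.96.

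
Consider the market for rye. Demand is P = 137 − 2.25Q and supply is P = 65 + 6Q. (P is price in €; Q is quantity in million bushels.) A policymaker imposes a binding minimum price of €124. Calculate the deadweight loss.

€35.89 million

Competitive equilibrium: 137 − 2.25Q = 65 + 6Q → Q* = 8.7273, P* = 117.3636.
At the floor P = 124, quantity demanded = (137 − 124)/2.25 = 5.7778.
Sellers' marginal cost at Q' = 5.7778: 65 + 6·5.7778 = 99.6668.
ΔQ = 8.7273 − 5.7778 = 2.9495; wedge = 124 − 99.6668 = 24.3332.
DWL = ½ × 2.9495 × 24.3332 = €35.89 million.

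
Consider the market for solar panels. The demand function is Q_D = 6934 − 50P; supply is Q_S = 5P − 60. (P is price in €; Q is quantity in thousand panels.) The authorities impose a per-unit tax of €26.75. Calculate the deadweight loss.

In inverse form: demand P = 138.68 − 0.02Q, supply P = 12 + 0.2Q.
Competitive equilibrium: 138.68 − 0.02Q = 12 + 0.2Q → Q* = 575.8182, P* = 127.1636.
With the tax, the buyer price exceeds the seller price by 26.75: (138.68 − 0.02Q) − (12 + 0.2Q) = 26.75 → Q' = 454.2273.
ΔQ = 575.8182 − 454.2273 = 121.5909; the wedge equals the tax, 26.75.
Welfare loss = ½ × 121.5909 × 26.75 = €1626.28 thousand.

€1626.28 thousand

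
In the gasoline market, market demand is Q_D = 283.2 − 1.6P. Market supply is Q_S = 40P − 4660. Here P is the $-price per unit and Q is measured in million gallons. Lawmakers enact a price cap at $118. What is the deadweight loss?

In inverse form: demand P = 177 − 0.625Q, supply P = 116.5 + 0.025Q.
Competitive equilibrium: 177 − 0.625Q = 116.5 + 0.025Q → Q* = 93.0769, P* = 118.8269.
At the ceiling P = 118, quantity supplied = (118 − 116.5)/0.025 = 60.
Willingness to pay at Q' = 60: 177 − 0.625·60 = 139.5.
ΔQ = 93.0769 − 60 = 33.0769; wedge = 139.5 − 118 = 21.5.
DWL = ½ × 33.0769 × 21.5 = $355.58 million.

$355.58 million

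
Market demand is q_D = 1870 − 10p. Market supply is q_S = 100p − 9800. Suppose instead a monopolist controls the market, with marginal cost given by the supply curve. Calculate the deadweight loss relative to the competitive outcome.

8164.30

In inverse form: demand p = 187 − 0.1q, supply p = 98 + 0.01q.
Competitive equilibrium: 187 − 0.1q = 98 + 0.01q → q* = 809.09091, p* = 106.09091.
Marginal revenue: MR = 187 − 0.2q. Set MR = MC: 187 − 0.2q = 98 + 0.01q → q_m = 423.80952.
Price p_m = 187 − 0.1·423.80952 = 144.61905; MC(q_m) = 98 + 0.01·423.80952 = 102.2381.
Competitive q* = 809.09091, so Δq = 385.28139; wedge = 144.61905 − 102.2381 = 42.38095.
Deadweight loss = ½ × 385.28139 × 42.38095 = 8164.30.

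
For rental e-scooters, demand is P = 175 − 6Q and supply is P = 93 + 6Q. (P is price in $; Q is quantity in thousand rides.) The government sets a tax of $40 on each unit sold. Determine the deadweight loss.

Competitive equilibrium: 175 − 6Q = 93 + 6Q → Q* = 6.8333, P* = 134.
With the tax, the buyer price exceeds the seller price by 40: (175 − 6Q) − (93 + 6Q) = 40 → Q' = 3.5.
ΔQ = 6.8333 − 3.5 = 3.3333; the wedge equals the tax, 40.
DWL = ½ × 3.3333 × 40 = $66.67 thousand.

$66.67 thousand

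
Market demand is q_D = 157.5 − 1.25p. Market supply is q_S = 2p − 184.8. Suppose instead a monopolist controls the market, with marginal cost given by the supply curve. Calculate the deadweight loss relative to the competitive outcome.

63.02

In inverse form: demand p = 126 − 0.8q, supply p = 92.4 + 0.5q.
Competitive equilibrium: 126 − 0.8q = 92.4 + 0.5q → q* = 25.8462, p* = 105.3231.
Marginal revenue: MR = 126 − 1.6q. Set MR = MC: 126 − 1.6q = 92.4 + 0.5q → q_m = 16.
Price p_m = 126 − 0.8·16 = 113.2; MC(q_m) = 92.4 + 0.5·16 = 100.4.
Competitive q* = 25.8462, so Δq = 9.8462; wedge = 113.2 − 100.4 = 12.8.
DWL = ½ × 9.8462 × 12.8 = 63.02.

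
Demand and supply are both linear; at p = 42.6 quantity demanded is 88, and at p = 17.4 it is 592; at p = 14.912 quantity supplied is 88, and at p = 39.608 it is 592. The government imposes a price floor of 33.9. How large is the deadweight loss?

552.80

Demand slope = (17.4 − 42.6)/(592 − 88) = −0.05, so p = 47 − 0.05q.
Supply slope = (39.608 − 14.912)/(592 − 88) = 0.049, so p = 10.6 + 0.049q.
Competitive equilibrium: 47 − 0.05q = 10.6 + 0.049q → q* = 367.6768, p* = 28.6162.
At the floor p = 33.9, quantity demanded = (47 − 33.9)/0.05 = 262.
Sellers' marginal cost at q' = 262: 10.6 + 0.049·262 = 23.438.
Δq = 367.6768 − 262 = 105.6768; wedge = 33.9 − 23.438 = 10.462.
DWL = ½ × 105.6768 × 10.462 = 552.80.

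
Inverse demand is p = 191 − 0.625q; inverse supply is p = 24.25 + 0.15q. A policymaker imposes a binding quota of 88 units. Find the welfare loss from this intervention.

Competitive equilibrium: 191 − 0.625q = 24.25 + 0.15q → q* = 215.1613, p* = 56.5242.
At q = 88: demand price = 191 − 0.625·88 = 136; supply price = 24.25 + 0.15·88 = 37.45.
Δq = 215.1613 − 88 = 127.1613; wedge = 136 − 37.45 = 98.55.
The triangle = ½ × 127.1613 × 98.55 = 6265.87.

6265.87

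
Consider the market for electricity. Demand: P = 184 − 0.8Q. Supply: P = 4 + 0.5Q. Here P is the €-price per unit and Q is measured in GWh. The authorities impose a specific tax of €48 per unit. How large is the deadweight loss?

€886.15

Competitive equilibrium: 184 − 0.8Q = 4 + 0.5Q → Q* = 138.4615, P* = 73.2308.
With the tax, the buyer price exceeds the seller price by 48: (184 − 0.8Q) − (4 + 0.5Q) = 48 → Q' = 101.5385.
ΔQ = 138.4615 − 101.5385 = 36.923; the wedge equals the tax, 48.
DWL = ½ × 36.923 × 48 = €886.15.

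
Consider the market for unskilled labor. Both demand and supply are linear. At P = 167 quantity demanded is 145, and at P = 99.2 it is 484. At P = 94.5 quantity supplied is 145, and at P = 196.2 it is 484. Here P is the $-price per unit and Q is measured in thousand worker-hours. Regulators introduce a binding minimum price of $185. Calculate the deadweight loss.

$13806.25 thousand

Demand slope = (99.2 − 167)/(484 − 145) = −0.2, so P = 196 − 0.2Q.
Supply slope = (196.2 − 94.5)/(484 − 145) = 0.3, so P = 51 + 0.3Q.
Competitive equilibrium: 196 − 0.2Q = 51 + 0.3Q → Q* = 290, P* = 138.
At the floor P = 185, quantity demanded = (196 − 185)/0.2 = 55.
Sellers' marginal cost at Q' = 55: 51 + 0.3·55 = 67.5.
ΔQ = 290 − 55 = 235; wedge = 185 − 67.5 = 117.5.
DWL = ½ × 235 × 117.5 = $13806.25 thousand.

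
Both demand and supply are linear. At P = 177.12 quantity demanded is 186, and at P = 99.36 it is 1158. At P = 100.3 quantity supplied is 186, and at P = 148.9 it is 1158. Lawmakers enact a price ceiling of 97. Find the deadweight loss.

28050.62

Demand slope = (99.36 − 177.12)/(1158 − 186) = −0.08, so P = 192 − 0.08Q.
Supply slope = (148.9 − 100.3)/(1158 − 186) = 0.05, so P = 91 + 0.05Q.
Competitive equilibrium: 192 − 0.08Q = 91 + 0.05Q → Q* = 776.9231, P* = 129.8462.
At the ceiling P = 97, quantity supplied = (97 − 91)/0.05 = 120.
Willingness to pay at Q' = 120: 192 − 0.08·120 = 182.4.
ΔQ = 776.9231 − 120 = 656.9231; wedge = 182.4 − 97 = 85.4.
The triangle = ½ × 656.9231 × 85.4 = 28050.62.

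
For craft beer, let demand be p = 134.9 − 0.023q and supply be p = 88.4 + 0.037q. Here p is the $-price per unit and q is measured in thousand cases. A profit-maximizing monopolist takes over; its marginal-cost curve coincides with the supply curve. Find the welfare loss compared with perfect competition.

$1383.64 thousand

Competitive equilibrium: 134.9 − 0.023q = 88.4 + 0.037q → q* = 775, p* = 117.075.
Marginal revenue: MR = 134.9 − 0.046q. Set MR = MC: 134.9 − 0.046q = 88.4 + 0.037q → q_m = 560.24096.
Price p_m = 134.9 − 0.023·560.24096 = 122.01446; MC(q_m) = 88.4 + 0.037·560.24096 = 109.12892.
Competitive q* = 775, so Δq = 214.75904; wedge = 122.01446 − 109.12892 = 12.88554.
Deadweight loss = ½ × 214.75904 × 12.88554 = $1383.64 thousand.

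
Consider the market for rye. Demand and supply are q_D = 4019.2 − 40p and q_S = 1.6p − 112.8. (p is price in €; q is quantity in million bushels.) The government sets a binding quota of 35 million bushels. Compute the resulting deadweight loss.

€40.21 million

In inverse form: demand p = 100.48 − 0.025q, supply p = 70.5 + 0.625q.
Competitive equilibrium: 100.48 − 0.025q = 70.5 + 0.625q → q* = 46.1231, p* = 99.3269.
At q = 35: demand price = 100.48 − 0.025·35 = 99.605; supply price = 70.5 + 0.625·35 = 92.375.
Δq = 46.1231 − 35 = 11.1231; wedge = 99.605 − 92.375 = 7.23.
DWL = ½ × 11.1231 × 7.23 = €40.21 million.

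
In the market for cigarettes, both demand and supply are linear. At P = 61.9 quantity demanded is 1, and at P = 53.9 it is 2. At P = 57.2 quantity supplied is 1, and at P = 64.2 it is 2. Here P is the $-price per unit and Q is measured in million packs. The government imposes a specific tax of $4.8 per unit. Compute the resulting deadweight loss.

Demand slope = (53.9 − 61.9)/(2 − 1) = −8, so P = 69.9 − 8Q.
Supply slope = (64.2 − 57.2)/(2 − 1) = 7, so P = 50.2 + 7Q.
Competitive equilibrium: 69.9 − 8Q = 50.2 + 7Q → Q* = 1.3133, P* = 59.3933.
With the tax, the buyer price exceeds the seller price by 4.8: (69.9 − 8Q) − (50.2 + 7Q) = 4.8 → Q' = 0.9933.
ΔQ = 1.3133 − 0.9933 = 0.32; the wedge equals the tax, 4.8.
DWL = ½ × 0.32 × 4.8 = $0.768 million.

$0.768 million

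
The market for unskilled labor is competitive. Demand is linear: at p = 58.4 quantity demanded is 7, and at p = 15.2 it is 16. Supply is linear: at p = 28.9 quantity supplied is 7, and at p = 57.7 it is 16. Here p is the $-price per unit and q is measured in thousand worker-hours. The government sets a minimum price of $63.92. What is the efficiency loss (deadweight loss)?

Demand slope = (15.2 − 58.4)/(16 − 7) = −4.8, so p = 92 − 4.8q.
Supply slope = (57.7 − 28.9)/(16 − 7) = 3.2, so p = 6.5 + 3.2q.
Competitive equilibrium: 92 − 4.8q = 6.5 + 3.2q → q* = 10.6875, p* = 40.7.
At the floor p = 63.92, quantity demanded = (92 − 63.92)/4.8 = 5.85.
Sellers' marginal cost at q' = 5.85: 6.5 + 3.2·5.85 = 25.22.
Δq = 10.6875 − 5.85 = 4.8375; wedge = 63.92 − 25.22 = 38.7.
Deadweight loss = ½ × 4.8375 × 38.7 = $93.61 thousand.

$93.61 thousand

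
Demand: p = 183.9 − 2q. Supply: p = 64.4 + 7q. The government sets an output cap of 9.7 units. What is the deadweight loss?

57.60

Competitive equilibrium: 183.9 − 2q = 64.4 + 7q → q* = 13.2778, p* = 157.3444.
At q = 9.7: demand price = 183.9 − 2·9.7 = 164.5; supply price = 64.4 + 7·9.7 = 132.3.
Δq = 13.2778 − 9.7 = 3.5778; wedge = 164.5 − 132.3 = 32.2.
Deadweight loss = ½ × 3.5778 × 32.2 = 57.60.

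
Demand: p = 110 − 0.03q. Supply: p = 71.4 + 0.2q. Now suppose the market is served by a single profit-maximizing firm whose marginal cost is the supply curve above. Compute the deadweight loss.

43.12

Competitive equilibrium: 110 − 0.03q = 71.4 + 0.2q → q* = 167.8261, p* = 104.9652.
Marginal revenue: MR = 110 − 0.06q. Set MR = MC: 110 − 0.06q = 71.4 + 0.2q → q_m = 148.4615.
Price p_m = 110 − 0.03·148.4615 = 105.5462; MC(q_m) = 71.4 + 0.2·148.4615 = 101.0923.
Competitive q* = 167.8261, so Δq = 19.3646; wedge = 105.5462 − 101.0923 = 4.4539.
DWL = ½ × 19.3646 × 4.4539 = 43.12.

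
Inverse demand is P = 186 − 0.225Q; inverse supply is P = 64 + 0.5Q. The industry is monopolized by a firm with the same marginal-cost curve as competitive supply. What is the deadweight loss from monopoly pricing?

575.80

Competitive equilibrium: 186 − 0.225Q = 64 + 0.5Q → Q* = 168.2759, P* = 148.1379.
Marginal revenue: MR = 186 − 0.45Q. Set MR = MC: 186 − 0.45Q = 64 + 0.5Q → Q_m = 128.4211.
Price P_m = 186 − 0.225·128.4211 = 157.1053; MC(Q_m) = 64 + 0.5·128.4211 = 128.2106.
Competitive Q* = 168.2759, so ΔQ = 39.8548; wedge = 157.1053 − 128.2106 = 28.8947.
DWL = ½ × 39.8548 × 28.8947 = 575.80.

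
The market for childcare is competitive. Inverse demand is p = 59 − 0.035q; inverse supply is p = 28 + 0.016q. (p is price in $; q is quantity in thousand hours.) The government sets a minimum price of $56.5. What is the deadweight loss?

$7337.38 thousand

Competitive equilibrium: 59 − 0.035q = 28 + 0.016q → q* = 607.84314, p* = 37.72549.
At the floor p = 56.5, quantity demanded = (59 − 56.5)/0.035 = 71.42857.
Sellers' marginal cost at q' = 71.42857: 28 + 0.016·71.42857 = 29.14286.
Δq = 607.84314 − 71.42857 = 536.41457; wedge = 56.5 − 29.14286 = 27.35714.
DWL = ½ × 536.41457 × 27.35714 = $7337.38 thousand.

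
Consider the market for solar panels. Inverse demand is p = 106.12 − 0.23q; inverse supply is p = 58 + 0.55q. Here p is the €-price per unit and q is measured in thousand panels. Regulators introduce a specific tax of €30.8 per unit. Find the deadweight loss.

€608.10 thousand

Competitive equilibrium: 106.12 − 0.23q = 58 + 0.55q → q* = 61.6923, p* = 91.9308.
With the tax, the buyer price exceeds the seller price by 30.8: (106.12 − 0.23q) − (58 + 0.55q) = 30.8 → q' = 22.2051.
Δq = 61.6923 − 22.2051 = 39.4872; the wedge equals the tax, 30.8.
Deadweight loss = ½ × 39.4872 × 30.8 = €608.10 thousand.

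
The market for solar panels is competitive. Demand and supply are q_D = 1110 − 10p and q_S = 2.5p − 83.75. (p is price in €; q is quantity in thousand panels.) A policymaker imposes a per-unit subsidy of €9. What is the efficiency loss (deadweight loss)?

€81 thousand

In inverse form: demand p = 111 − 0.1q, supply p = 33.5 + 0.4q.
Competitive equilibrium: 111 − 0.1q = 33.5 + 0.4q → q* = 155, p* = 95.5.
The subsidy lowers effective supply by 9: p = 24.5 + 0.4q.
New quantity: 111 − 0.1q = 24.5 + 0.4q → q' = 173.
Overproduction Δq = 173 − 155 = 18; wedge = subsidy = 9.
The triangle = ½ × 18 × 9 = €81 thousand.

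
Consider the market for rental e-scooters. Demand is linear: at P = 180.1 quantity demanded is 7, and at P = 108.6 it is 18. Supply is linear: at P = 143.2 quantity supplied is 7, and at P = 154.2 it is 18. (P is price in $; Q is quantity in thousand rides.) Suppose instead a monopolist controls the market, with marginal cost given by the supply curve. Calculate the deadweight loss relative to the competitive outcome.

Demand slope = (108.6 − 180.1)/(18 − 7) = −6.5, so P = 225.6 − 6.5Q.
Supply slope = (154.2 − 143.2)/(18 − 7) = 1, so P = 136.2 + Q.
Competitive equilibrium: 225.6 − 6.5Q = 136.2 + Q → Q* = 11.92, P* = 148.12.
Marginal revenue: MR = 225.6 − 13Q. Set MR = MC: 225.6 − 13Q = 136.2 + Q → Q_m = 6.3857.
Price P_m = 225.6 − 6.5·6.3857 = 184.093; MC(Q_m) = 136.2 + 1·6.3857 = 142.5857.
Competitive Q* = 11.92, so ΔQ = 5.5343; wedge = 184.093 − 142.5857 = 41.5073.
The triangle = ½ × 5.5343 × 41.5073 = $114.86 thousand.

$114.86 thousand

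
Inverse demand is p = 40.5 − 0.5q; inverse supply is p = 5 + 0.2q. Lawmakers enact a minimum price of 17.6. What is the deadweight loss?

Competitive equilibrium: 40.5 − 0.5q = 5 + 0.2q → q* = 50.7143, p* = 15.1429.
At the floor p = 17.6, quantity demanded = (40.5 − 17.6)/0.5 = 45.8.
Sellers' marginal cost at q' = 45.8: 5 + 0.2·45.8 = 14.16.
Δq = 50.7143 − 45.8 = 4.9143; wedge = 17.6 − 14.16 = 3.44.
The triangle = ½ × 4.9143 × 3.44 = 8.45.

8.45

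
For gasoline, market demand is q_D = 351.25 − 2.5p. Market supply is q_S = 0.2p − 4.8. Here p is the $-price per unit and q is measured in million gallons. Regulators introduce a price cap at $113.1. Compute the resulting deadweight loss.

$38.05 million

In inverse form: demand p = 140.5 − 0.4q, supply p = 24 + 5q.
Competitive equilibrium: 140.5 − 0.4q = 24 + 5q → q* = 21.5741, p* = 131.8704.
At the ceiling p = 113.1, quantity supplied = (113.1 − 24)/5 = 17.82.
Willingness to pay at q' = 17.82: 140.5 − 0.4·17.82 = 133.372.
Δq = 21.5741 − 17.82 = 3.7541; wedge = 133.372 − 113.1 = 20.272.
Deadweight loss = ½ × 3.7541 × 20.272 = $38.05 million.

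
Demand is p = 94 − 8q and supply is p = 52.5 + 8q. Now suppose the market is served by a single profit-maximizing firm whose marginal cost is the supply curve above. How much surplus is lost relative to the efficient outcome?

5.98

Competitive equilibrium: 94 − 8q = 52.5 + 8q → q* = 2.5938, p* = 73.25.
Marginal revenue: MR = 94 − 16q. Set MR = MC: 94 − 16q = 52.5 + 8q → q_m = 1.7292.
Price p_m = 94 − 8·1.7292 = 80.1664; MC(q_m) = 52.5 + 8·1.7292 = 66.3336.
Competitive q* = 2.5938, so Δq = 0.8646; wedge = 80.1664 − 66.3336 = 13.8328.
Welfare loss = ½ × 0.8646 × 13.8328 = 5.98.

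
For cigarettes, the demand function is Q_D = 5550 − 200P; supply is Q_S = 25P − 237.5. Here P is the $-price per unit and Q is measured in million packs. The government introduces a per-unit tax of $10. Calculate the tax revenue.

$1833.33 million

In inverse form: demand P = 27.75 − 0.005Q, supply P = 9.5 + 0.04Q.
Competitive equilibrium: 27.75 − 0.005Q = 9.5 + 0.04Q → Q* = 405.5556, P* = 25.7222.
With the tax, the buyer price exceeds the seller price by 10: (27.75 − 0.005Q) − (9.5 + 0.04Q) = 10 → Q' = 183.3333.
Tax revenue = 10 × 183.3333 = $1833.33 million.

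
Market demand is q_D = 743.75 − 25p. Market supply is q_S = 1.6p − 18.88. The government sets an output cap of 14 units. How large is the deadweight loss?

In inverse form: demand p = 29.75 − 0.04q, supply p = 11.8 + 0.625q.
Competitive equilibrium: 29.75 − 0.04q = 11.8 + 0.625q → q* = 26.9925, p* = 28.6703.
At q = 14: demand price = 29.75 − 0.04·14 = 29.19; supply price = 11.8 + 0.625·14 = 20.55.
Δq = 26.9925 − 14 = 12.9925; wedge = 29.19 − 20.55 = 8.64.
Welfare loss = ½ × 12.9925 × 8.64 = 56.13.

56.13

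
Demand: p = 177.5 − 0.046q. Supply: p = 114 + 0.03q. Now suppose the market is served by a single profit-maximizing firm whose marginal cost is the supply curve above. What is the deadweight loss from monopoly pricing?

Competitive equilibrium: 177.5 − 0.046q = 114 + 0.03q → q* = 835.52632, p* = 139.06579.
Marginal revenue: MR = 177.5 − 0.092q. Set MR = MC: 177.5 − 0.092q = 114 + 0.03q → q_m = 520.4918.
Price p_m = 177.5 − 0.046·520.4918 = 153.55738; MC(q_m) = 114 + 0.03·520.4918 = 129.61475.
Competitive q* = 835.52632, so Δq = 315.03452; wedge = 153.55738 − 129.61475 = 23.94263.
The triangle = ½ × 315.03452 × 23.94263 = 3771.38.

3771.38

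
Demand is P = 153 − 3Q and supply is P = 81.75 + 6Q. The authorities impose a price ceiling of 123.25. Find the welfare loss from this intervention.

Competitive equilibrium: 153 − 3Q = 81.75 + 6Q → Q* = 7.9167, P* = 129.25.
At the ceiling P = 123.25, quantity supplied = (123.25 − 81.75)/6 = 6.9167.
Willingness to pay at Q' = 6.9167: 153 − 3·6.9167 = 132.2499.
ΔQ = 7.9167 − 6.9167 = 1; wedge = 132.2499 − 123.25 = 8.9999.
Deadweight loss = ½ × 1 × 8.9999 = 4.50.

4.50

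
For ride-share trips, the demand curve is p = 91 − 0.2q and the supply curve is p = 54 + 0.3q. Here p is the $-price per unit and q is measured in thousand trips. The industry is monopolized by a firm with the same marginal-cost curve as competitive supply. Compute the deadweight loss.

$111.76 thousand

Competitive equilibrium: 91 − 0.2q = 54 + 0.3q → q* = 74, p* = 76.2.
Marginal revenue: MR = 91 − 0.4q. Set MR = MC: 91 − 0.4q = 54 + 0.3q → q_m = 52.8571.
Price p_m = 91 − 0.2·52.8571 = 80.4286; MC(q_m) = 54 + 0.3·52.8571 = 69.8571.
Competitive q* = 74, so Δq = 21.1429; wedge = 80.4286 − 69.8571 = 10.5715.
The triangle = ½ × 21.1429 × 10.5715 = $111.76 thousand.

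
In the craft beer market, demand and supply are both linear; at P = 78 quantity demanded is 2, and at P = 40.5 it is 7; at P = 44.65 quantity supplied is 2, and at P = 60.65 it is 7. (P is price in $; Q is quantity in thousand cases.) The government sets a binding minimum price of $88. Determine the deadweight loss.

Demand slope = (40.5 − 78)/(7 − 2) = −7.5, so P = 93 − 7.5Q.
Supply slope = (60.65 − 44.65)/(7 − 2) = 3.2, so P = 38.25 + 3.2Q.
Competitive equilibrium: 93 − 7.5Q = 38.25 + 3.2Q → Q* = 5.1168, P* = 54.6238.
At the floor P = 88, quantity demanded = (93 − 88)/7.5 = 0.6667.
Sellers' marginal cost at Q' = 0.6667: 38.25 + 3.2·0.6667 = 40.3834.
ΔQ = 5.1168 − 0.6667 = 4.4501; wedge = 88 − 40.3834 = 47.6166.
Welfare loss = ½ × 4.4501 × 47.6166 = $105.95 thousand.

$105.95 thousand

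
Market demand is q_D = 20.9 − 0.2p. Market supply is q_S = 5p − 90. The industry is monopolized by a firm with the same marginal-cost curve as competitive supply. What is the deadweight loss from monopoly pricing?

172.88

In inverse form: demand p = 104.5 − 5q, supply p = 18 + 0.2q.
Competitive equilibrium: 104.5 − 5q = 18 + 0.2q → q* = 16.6346, p* = 21.3269.
Marginal revenue: MR = 104.5 − 10q. Set MR = MC: 104.5 − 10q = 18 + 0.2q → q_m = 8.4804.
Price p_m = 104.5 − 5·8.4804 = 62.098; MC(q_m) = 18 + 0.2·8.4804 = 19.6961.
Competitive q* = 16.6346, so Δq = 8.1542; wedge = 62.098 − 19.6961 = 42.4019.
DWL = ½ × 8.1542 × 42.4019 = 172.88.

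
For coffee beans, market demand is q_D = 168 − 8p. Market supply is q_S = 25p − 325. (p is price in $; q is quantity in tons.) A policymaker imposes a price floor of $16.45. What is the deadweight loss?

In inverse form: demand p = 21 − 0.125q, supply p = 13 + 0.04q.
Competitive equilibrium: 21 − 0.125q = 13 + 0.04q → q* = 48.4848, p* = 14.9394.
At the floor p = 16.45, quantity demanded = (21 − 16.45)/0.125 = 36.4.
Sellers' marginal cost at q' = 36.4: 13 + 0.04·36.4 = 14.456.
Δq = 48.4848 − 36.4 = 12.0848; wedge = 16.45 − 14.456 = 1.994.
DWL = ½ × 12.0848 × 1.994 = $12.05.

$12.05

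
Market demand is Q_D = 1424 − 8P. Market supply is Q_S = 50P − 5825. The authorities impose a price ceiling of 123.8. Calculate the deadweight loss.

In inverse form: demand P = 178 − 0.125Q, supply P = 116.5 + 0.02Q.
Competitive equilibrium: 178 − 0.125Q = 116.5 + 0.02Q → Q* = 424.1379, P* = 124.9828.
At the ceiling P = 123.8, quantity supplied = (123.8 − 116.5)/0.02 = 365.
Willingness to pay at Q' = 365: 178 − 0.125·365 = 132.375.
ΔQ = 424.1379 − 365 = 59.1379; wedge = 132.375 − 123.8 = 8.575.
The triangle = ½ × 59.1379 × 8.575 = 253.55.

253.55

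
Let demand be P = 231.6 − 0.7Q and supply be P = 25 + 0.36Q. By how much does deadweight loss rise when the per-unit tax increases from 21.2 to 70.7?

2145.78

Competitive equilibrium: 231.6 − 0.7Q = 25 + 0.36Q → Q* = 194.9057, P* = 95.166.
For a per-unit tax t: ΔQ = t/1.06, so DWL = ½·t·(t/1.06) = t²/2.12.
At t = 21.2: DWL = 212. At t = 70.7: DWL = 2357.778.
Increase = 2357.778 − 212 = 2145.78.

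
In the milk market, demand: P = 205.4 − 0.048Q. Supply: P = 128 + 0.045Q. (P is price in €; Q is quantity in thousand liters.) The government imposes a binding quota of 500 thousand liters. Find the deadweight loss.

€5133.39 thousand

Competitive equilibrium: 205.4 − 0.048Q = 128 + 0.045Q → Q* = 832.2581, P* = 165.4516.
At Q = 500: demand price = 205.4 − 0.048·500 = 181.4; supply price = 128 + 0.045·500 = 150.5.
ΔQ = 832.2581 − 500 = 332.2581; wedge = 181.4 − 150.5 = 30.9.
DWL = ½ × 332.2581 × 30.9 = €5133.39 thousand.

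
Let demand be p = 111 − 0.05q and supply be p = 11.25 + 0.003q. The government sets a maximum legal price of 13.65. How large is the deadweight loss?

Competitive equilibrium: 111 − 0.05q = 11.25 + 0.003q → q* = 1882.0755, p* = 16.8962.
At the ceiling p = 13.65, quantity supplied = (13.65 − 11.25)/0.003 = 800.
Willingness to pay at q' = 800: 111 − 0.05·800 = 71.
Δq = 1882.0755 − 800 = 1082.0755; wedge = 71 − 13.65 = 57.35.
Deadweight loss = ½ × 1082.0755 × 57.35 = 31028.51.

31028.51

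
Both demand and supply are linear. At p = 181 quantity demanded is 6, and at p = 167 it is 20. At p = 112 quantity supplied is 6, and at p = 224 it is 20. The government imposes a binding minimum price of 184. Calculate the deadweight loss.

Demand slope = (167 − 181)/(20 − 6) = −1, so p = 187 − q.
Supply slope = (224 − 112)/(20 − 6) = 8, so p = 64 + 8q.
Competitive equilibrium: 187 − q = 64 + 8q → q* = 13.6667, p* = 173.3333.
At the floor p = 184, quantity demanded = (187 − 184)/1 = 3.
Sellers' marginal cost at q' = 3: 64 + 8·3 = 88.
Δq = 13.6667 − 3 = 10.6667; wedge = 184 − 88 = 96.
DWL = ½ × 10.6667 × 96 = 512.

512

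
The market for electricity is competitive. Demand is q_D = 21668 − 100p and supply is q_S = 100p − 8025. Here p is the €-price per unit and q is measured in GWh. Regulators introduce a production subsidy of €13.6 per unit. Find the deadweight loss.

In inverse form: demand p = 216.68 − 0.01q, supply p = 80.25 + 0.01q.
Competitive equilibrium: 216.68 − 0.01q = 80.25 + 0.01q → q* = 6821.5, p* = 148.465.
The subsidy lowers effective supply by 13.6: p = 66.65 + 0.01q.
New quantity: 216.68 − 0.01q = 66.65 + 0.01q → q' = 7501.5.
Overproduction Δq = 7501.5 − 6821.5 = 680; wedge = subsidy = 13.6.
DWL = ½ × 680 × 13.6 = €4624.

€4624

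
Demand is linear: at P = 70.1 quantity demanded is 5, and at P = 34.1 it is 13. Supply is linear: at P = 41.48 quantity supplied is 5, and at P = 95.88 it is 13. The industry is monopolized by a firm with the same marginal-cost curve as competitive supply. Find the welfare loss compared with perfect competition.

26.01

Demand slope = (34.1 − 70.1)/(13 − 5) = −4.5, so P = 92.6 − 4.5Q.
Supply slope = (95.88 − 41.48)/(13 − 5) = 6.8, so P = 7.48 + 6.8Q.
Competitive equilibrium: 92.6 − 4.5Q = 7.48 + 6.8Q → Q* = 7.5327, P* = 58.7027.
Marginal revenue: MR = 92.6 − 9Q. Set MR = MC: 92.6 − 9Q = 7.48 + 6.8Q → Q_m = 5.3873.
Price P_m = 92.6 − 4.5·5.3873 = 68.3572; MC(Q_m) = 7.48 + 6.8·5.3873 = 44.1136.
Competitive Q* = 7.5327, so ΔQ = 2.1454; wedge = 68.3572 − 44.1136 = 24.2436.
Deadweight loss = ½ × 2.1454 × 24.2436 = 26.01.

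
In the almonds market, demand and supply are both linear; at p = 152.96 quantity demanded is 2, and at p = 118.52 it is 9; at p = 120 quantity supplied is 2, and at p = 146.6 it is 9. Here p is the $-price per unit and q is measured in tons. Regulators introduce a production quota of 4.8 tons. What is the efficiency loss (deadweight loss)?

$4.19

Demand slope = (118.52 − 152.96)/(9 − 2) = −4.92, so p = 162.8 − 4.92q.
Supply slope = (146.6 − 120)/(9 − 2) = 3.8, so p = 112.4 + 3.8q.
Competitive equilibrium: 162.8 − 4.92q = 112.4 + 3.8q → q* = 5.7798, p* = 134.3633.
At q = 4.8: demand price = 162.8 − 4.92·4.8 = 139.184; supply price = 112.4 + 3.8·4.8 = 130.64.
Δq = 5.7798 − 4.8 = 0.9798; wedge = 139.184 − 130.64 = 8.544.
Deadweight loss = ½ × 0.9798 × 8.544 = $4.19.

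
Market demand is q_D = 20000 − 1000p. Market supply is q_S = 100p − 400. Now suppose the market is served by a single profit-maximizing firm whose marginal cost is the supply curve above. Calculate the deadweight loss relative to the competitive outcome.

80.81

In inverse form: demand p = 20 − 0.001q, supply p = 4 + 0.01q.
Competitive equilibrium: 20 − 0.001q = 4 + 0.01q → q* = 1454.5455, p* = 18.5455.
Marginal revenue: MR = 20 − 0.002q. Set MR = MC: 20 − 0.002q = 4 + 0.01q → q_m = 1333.3333.
Price p_m = 20 − 0.001·1333.3333 = 18.6667; MC(q_m) = 4 + 0.01·1333.3333 = 17.3333.
Competitive q* = 1454.5455, so Δq = 121.2122; wedge = 18.6667 − 17.3333 = 1.3334.
Deadweight loss = ½ × 121.2122 × 1.3334 = 80.81.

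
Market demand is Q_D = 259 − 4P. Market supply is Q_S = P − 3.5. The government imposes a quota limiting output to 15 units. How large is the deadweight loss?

722.50

In inverse form: demand P = 64.75 − 0.25Q, supply P = 3.5 + Q.
Competitive equilibrium: 64.75 − 0.25Q = 3.5 + Q → Q* = 49, P* = 52.5.
At Q = 15: demand price = 64.75 − 0.25·15 = 61; supply price = 3.5 + 1·15 = 18.5.
ΔQ = 49 − 15 = 34; wedge = 61 − 18.5 = 42.5.
Deadweight loss = ½ × 34 × 42.5 = 722.50.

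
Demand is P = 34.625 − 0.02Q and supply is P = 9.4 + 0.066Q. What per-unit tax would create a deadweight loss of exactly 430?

Competitive equilibrium: 34.625 − 0.02Q = 9.4 + 0.066Q → Q* = 293.314, P* = 28.7587.
A tax t gives ΔQ = t/0.086 and wedge t, so DWL = t²/0.172.
t²/0.172 = 430 → t² = 73.96 → t = 8.6.

8.6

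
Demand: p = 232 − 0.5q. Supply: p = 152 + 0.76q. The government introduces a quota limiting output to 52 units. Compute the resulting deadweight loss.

Competitive equilibrium: 232 − 0.5q = 152 + 0.76q → q* = 63.4921, p* = 200.254.
At q = 52: demand price = 232 − 0.5·52 = 206; supply price = 152 + 0.76·52 = 191.52.
Δq = 63.4921 − 52 = 11.4921; wedge = 206 − 191.52 = 14.48.
The triangle = ½ × 11.4921 × 14.48 = 83.20.

83.20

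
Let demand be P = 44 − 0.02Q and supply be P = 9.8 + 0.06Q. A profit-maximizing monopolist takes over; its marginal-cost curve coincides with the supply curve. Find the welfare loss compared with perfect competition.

292.41

Competitive equilibrium: 44 − 0.02Q = 9.8 + 0.06Q → Q* = 427.5, P* = 35.45.
Marginal revenue: MR = 44 − 0.04Q. Set MR = MC: 44 − 0.04Q = 9.8 + 0.06Q → Q_m = 342.
Price P_m = 44 − 0.02·342 = 37.16; MC(Q_m) = 9.8 + 0.06·342 = 30.32.
Competitive Q* = 427.5, so ΔQ = 85.5; wedge = 37.16 − 30.32 = 6.84.
The triangle = ½ × 85.5 × 6.84 = 292.41.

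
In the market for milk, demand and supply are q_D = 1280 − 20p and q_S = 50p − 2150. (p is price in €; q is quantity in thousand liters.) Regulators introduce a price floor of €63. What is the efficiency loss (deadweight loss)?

In inverse form: demand p = 64 − 0.05q, supply p = 43 + 0.02q.
Competitive equilibrium: 64 − 0.05q = 43 + 0.02q → q* = 300, p* = 49.
At the floor p = 63, quantity demanded = (64 − 63)/0.05 = 20.
Sellers' marginal cost at q' = 20: 43 + 0.02·20 = 43.4.
Δq = 300 − 20 = 280; wedge = 63 − 43.4 = 19.6.
Deadweight loss = ½ × 280 × 19.6 = €2744 thousand.

€2744 thousand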